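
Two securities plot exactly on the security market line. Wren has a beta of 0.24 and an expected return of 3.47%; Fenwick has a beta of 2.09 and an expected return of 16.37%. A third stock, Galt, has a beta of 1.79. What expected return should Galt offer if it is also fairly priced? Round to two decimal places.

14.28%

MRP (SML slope) = (16.37% − 3.47%) / (2.09 − 0.24) = 12.90% / 1.85 = 6.9730%
R_f (intercept) = 3.47% − 0.24 × 6.9730% = 1.7965%
E(R_Galt) = R_f + β × MRP = 1.7965% + 1.79 × 6.9730% = 14.28%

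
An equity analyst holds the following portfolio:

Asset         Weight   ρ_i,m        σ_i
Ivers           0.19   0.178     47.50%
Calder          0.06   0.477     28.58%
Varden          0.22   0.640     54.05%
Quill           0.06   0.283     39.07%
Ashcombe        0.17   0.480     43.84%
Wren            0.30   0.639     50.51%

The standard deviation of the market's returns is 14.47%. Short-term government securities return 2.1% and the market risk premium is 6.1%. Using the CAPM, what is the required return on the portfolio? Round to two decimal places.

12.20%

β_Ivers = 0.178 × 47.50% / 14.47% = 0.5843
β_Calder = 0.477 × 28.58% / 14.47% = 0.9421
β_Varden = 0.640 × 54.05% / 14.47% = 2.3906
β_Quill = 0.283 × 39.07% / 14.47% = 0.7641
β_Ashcombe = 0.480 × 43.84% / 14.47% = 1.4543
β_Wren = 0.639 × 50.51% / 14.47% = 2.2305
β_P = Σ w_i β_i = 0.19×0.5843 + 0.06×0.9421 + 0.22×2.3906 + 0.06×0.7641 + 0.17×1.4543 + 0.30×2.2305 = 1.6557
E(R_P) = R_f + β_P × MRP = 2.1% + 1.6557 × 6.1% = 12.20%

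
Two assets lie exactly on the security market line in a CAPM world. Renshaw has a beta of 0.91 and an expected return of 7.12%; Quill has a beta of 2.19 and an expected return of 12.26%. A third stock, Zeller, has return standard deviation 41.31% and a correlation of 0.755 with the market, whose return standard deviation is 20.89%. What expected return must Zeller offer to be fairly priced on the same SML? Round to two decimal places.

9.46%

MRP = (12.26% − 7.12%) / (2.19 − 0.91) = 4.0156%
R_f = 7.12% − 0.91 × 4.0156% = 3.4658%
β_Zeller = ρ·σ_i/σ_m = 0.755 × 41.31 / 20.89 = 1.4930
E(R_Zeller) = R_f + β × MRP = 3.4658% + 1.4930 × 4.0156% = 9.46%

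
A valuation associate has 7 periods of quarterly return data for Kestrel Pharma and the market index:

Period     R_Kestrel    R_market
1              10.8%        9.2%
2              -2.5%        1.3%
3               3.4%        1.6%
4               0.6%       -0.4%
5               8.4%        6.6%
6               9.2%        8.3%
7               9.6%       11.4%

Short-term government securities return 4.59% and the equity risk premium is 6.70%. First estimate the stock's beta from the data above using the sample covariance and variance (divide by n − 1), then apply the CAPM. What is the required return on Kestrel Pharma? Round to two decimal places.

Mean R_i = (10.8 − 2.5 + 3.4 + 0.6 + 8.4 + 9.2 + 9.6) / 7 = 5.6429%
Mean R_m = (9.2 + 1.3 + 1.6 − 0.4 + 6.6 + 8.3 + 11.4) / 7 = 5.4286%
Σ(R_i − R̄_i)(R_m − R̄_m) = 128.1214  ⇒  Cov = 128.1214 / 6 = 21.3536
Σ(R_m − R̄_m)² = 125.1743  ⇒  Var(R_m) = 125.1743 / 6 = 20.8624
β = Cov / Var(R_m) = 21.3536 / 20.8624 = 1.0235
E(R) = R_f + β × MRP = 4.59% + 1.0235 × 6.70% = 11.45%

11.45%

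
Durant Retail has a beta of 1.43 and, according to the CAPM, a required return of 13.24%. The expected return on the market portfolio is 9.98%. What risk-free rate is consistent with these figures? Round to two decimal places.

E(R) = R_f + β(E(R_m) − R_f) = R_f(1 − β) + β·E(R_m)
13.24% = R_f × (1 − 1.43) + 1.43 × 9.98%
13.24% = R_f × -0.43 + 14.2714%
R_f = (13.24% − 14.2714%) / -0.43 = 2.40%

2.40%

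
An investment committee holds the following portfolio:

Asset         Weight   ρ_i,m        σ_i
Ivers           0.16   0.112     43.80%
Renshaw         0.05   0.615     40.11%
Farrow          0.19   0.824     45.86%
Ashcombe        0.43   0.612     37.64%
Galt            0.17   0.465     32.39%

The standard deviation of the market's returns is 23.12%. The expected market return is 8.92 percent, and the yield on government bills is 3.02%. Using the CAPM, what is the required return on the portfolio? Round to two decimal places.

8.55%

β_Ivers = 0.112 × 43.80% / 23.12% = 0.2122
β_Renshaw = 0.615 × 40.11% / 23.12% = 1.0669
β_Farrow = 0.824 × 45.86% / 23.12% = 1.6345
β_Ashcombe = 0.612 × 37.64% / 23.12% = 0.9964
β_Galt = 0.465 × 32.39% / 23.12% = 0.6514
β_P = Σ w_i β_i = 0.16×0.2122 + 0.05×1.0669 + 0.19×1.6345 + 0.43×0.9964 + 0.17×0.6514 = 0.9370
MRP = 8.92% − 3.02% = 5.90%
E(R_P) = R_f + β_P × MRP = 3.02% + 0.9370 × 5.90% = 8.55%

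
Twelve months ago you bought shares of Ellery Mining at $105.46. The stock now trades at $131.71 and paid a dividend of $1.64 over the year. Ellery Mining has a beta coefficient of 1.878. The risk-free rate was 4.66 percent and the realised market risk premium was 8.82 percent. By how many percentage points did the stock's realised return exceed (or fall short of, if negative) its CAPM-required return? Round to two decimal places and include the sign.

+5.22%

Realised HPR = (P1 + D1 − P0) / P0 = (131.71 + 1.64 − 105.46) / 105.46 = 27.89 / 105.46 = 26.4460%
CAPM required = R_f + β·MRP = 4.66% + 1.878 × 8.82% = 21.22396%
α = realised − required = 26.4460% − 21.22396% = +5.22%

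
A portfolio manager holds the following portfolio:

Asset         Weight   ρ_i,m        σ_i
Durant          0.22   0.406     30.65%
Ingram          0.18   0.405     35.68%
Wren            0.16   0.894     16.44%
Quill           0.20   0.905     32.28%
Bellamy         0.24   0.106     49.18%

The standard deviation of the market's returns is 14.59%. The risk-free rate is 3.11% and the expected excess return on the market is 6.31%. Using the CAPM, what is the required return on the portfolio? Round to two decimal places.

9.50%

β_Durant = 0.406 × 30.65% / 14.59% = 0.8529
β_Ingram = 0.405 × 35.68% / 14.59% = 0.9904
β_Wren = 0.894 × 16.44% / 14.59% = 1.0074
β_Quill = 0.905 × 32.28% / 14.59% = 2.0023
β_Bellamy = 0.106 × 49.18% / 14.59% = 0.3573
β_P = Σ w_i β_i = 0.22×0.8529 + 0.18×0.9904 + 0.16×1.0074 + 0.20×2.0023 + 0.24×0.3573 = 1.0133
E(R_P) = R_f + β_P × MRP = 3.11% + 1.0133 × 6.31% = 9.50%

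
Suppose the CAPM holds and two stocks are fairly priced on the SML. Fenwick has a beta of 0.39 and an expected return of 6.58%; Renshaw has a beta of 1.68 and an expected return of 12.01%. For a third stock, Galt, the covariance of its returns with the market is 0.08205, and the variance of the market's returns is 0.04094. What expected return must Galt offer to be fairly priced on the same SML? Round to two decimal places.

13.37%

MRP = (12.01% − 6.58%) / (1.68 − 0.39) = 4.2093%
R_f = 6.58% − 0.39 × 4.2093% = 4.9384%
β_Galt = Cov / Var(R_m) = 0.08205 / 0.04094 = 2.0042
E(R_Galt) = R_f + β × MRP = 4.9384% + 2.0042 × 4.2093% = 13.37%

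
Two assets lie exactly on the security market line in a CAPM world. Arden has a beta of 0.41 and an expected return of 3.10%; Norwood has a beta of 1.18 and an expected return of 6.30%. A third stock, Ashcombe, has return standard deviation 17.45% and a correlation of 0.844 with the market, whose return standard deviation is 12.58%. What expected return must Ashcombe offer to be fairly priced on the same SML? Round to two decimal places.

6.26%

MRP = (6.30% − 3.10%) / (1.18 − 0.41) = 4.1558%
R_f = 3.10% − 0.41 × 4.1558% = 1.3961%
β_Ashcombe = ρ·σ_i/σ_m = 0.844 × 17.45 / 12.58 = 1.1707
E(R_Ashcombe) = R_f + β × MRP = 1.3961% + 1.1707 × 4.1558% = 6.26%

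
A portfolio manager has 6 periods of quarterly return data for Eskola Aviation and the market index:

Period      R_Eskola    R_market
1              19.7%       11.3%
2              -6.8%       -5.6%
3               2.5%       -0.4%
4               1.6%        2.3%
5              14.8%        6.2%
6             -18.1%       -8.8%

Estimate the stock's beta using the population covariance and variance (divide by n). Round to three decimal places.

1.821

Mean R_i = (19.7 − 6.8 + 2.5 + 1.6 + 14.8 − 18.1) / 6 = 2.2833%
Mean R_m = (11.3 − 5.6 − 0.4 + 2.3 + 6.2 − 8.8) / 6 = 0.8333%
Σ(R_i − R̄_i)(R_m − R̄_m) = 502.9933  ⇒  Cov = 502.9933 / 6 = 83.8322
Σ(R_m − R̄_m)² = 276.2133  ⇒  Var(R_m) = 276.2133 / 6 = 46.0356
β = Cov / Var(R_m) = 83.8322 / 46.0356 = 1.8210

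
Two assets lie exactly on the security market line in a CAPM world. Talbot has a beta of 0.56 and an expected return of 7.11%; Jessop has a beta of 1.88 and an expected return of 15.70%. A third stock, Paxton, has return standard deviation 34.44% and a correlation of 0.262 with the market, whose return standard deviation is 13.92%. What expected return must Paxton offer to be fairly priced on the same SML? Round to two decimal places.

7.68%

MRP = (15.70% − 7.11%) / (1.88 − 0.56) = 6.5076%
R_f = 7.11% − 0.56 × 6.5076% = 3.4657%
β_Paxton = ρ·σ_i/σ_m = 0.262 × 34.44 / 13.92 = 0.6482
E(R_Paxton) = R_f + β × MRP = 3.4657% + 0.6482 × 6.5076% = 7.68%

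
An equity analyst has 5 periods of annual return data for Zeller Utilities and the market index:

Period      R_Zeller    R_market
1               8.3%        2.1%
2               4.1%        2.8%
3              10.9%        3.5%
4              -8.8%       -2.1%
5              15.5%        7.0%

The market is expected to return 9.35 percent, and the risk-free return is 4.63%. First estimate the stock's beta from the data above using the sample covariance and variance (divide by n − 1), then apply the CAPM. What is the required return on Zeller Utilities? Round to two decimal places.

17.31%

Mean R_i = (8.3 + 4.1 + 10.9 − 8.8 + 15.5) / 5 = 6.0000%
Mean R_m = (2.1 + 2.8 + 3.5 − 2.1 + 7.0) / 5 = 2.6600%
Σ(R_i − R̄_i)(R_m − R̄_m) = 114.2400  ⇒  Cov = 114.2400 / 4 = 28.5600
Σ(R_m − R̄_m)² = 42.5320  ⇒  Var(R_m) = 42.5320 / 4 = 10.6330
β = Cov / Var(R_m) = 28.5600 / 10.6330 = 2.6860
MRP = 9.35% − 4.63% = 4.72%
E(R) = R_f + β × MRP = 4.63% + 2.6860 × 4.72% = 17.31%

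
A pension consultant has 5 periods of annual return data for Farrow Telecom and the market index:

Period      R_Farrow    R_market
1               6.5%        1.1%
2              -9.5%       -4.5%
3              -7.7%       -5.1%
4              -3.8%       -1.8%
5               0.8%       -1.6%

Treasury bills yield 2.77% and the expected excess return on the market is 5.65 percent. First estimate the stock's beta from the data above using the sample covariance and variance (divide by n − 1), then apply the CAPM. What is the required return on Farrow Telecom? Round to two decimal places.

Mean R_i = (6.5 − 9.5 − 7.7 − 3.8 + 0.8) / 5 = -2.7400%
Mean R_m = (1.1 − 4.5 − 5.1 − 1.8 − 1.6) / 5 = -2.3800%
Σ(R_i − R̄_i)(R_m − R̄_m) = 62.1240  ⇒  Cov = 62.1240 / 4 = 15.5310
Σ(R_m − R̄_m)² = 24.9480  ⇒  Var(R_m) = 24.9480 / 4 = 6.2370
β = Cov / Var(R_m) = 15.5310 / 6.2370 = 2.4901
E(R) = R_f + β × MRP = 2.77% + 2.4901 × 5.65% = 16.84%

16.84%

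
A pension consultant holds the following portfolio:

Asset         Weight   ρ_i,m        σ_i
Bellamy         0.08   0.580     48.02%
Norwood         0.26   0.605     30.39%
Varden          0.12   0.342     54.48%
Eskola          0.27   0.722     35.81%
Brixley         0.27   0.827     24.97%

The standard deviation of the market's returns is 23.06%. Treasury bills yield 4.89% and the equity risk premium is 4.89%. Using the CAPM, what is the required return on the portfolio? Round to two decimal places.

β_Bellamy = 0.580 × 48.02% / 23.06% = 1.2078
β_Norwood = 0.605 × 30.39% / 23.06% = 0.7973
β_Varden = 0.342 × 54.48% / 23.06% = 0.8080
β_Eskola = 0.722 × 35.81% / 23.06% = 1.1212
β_Brixley = 0.827 × 24.97% / 23.06% = 0.8955
β_P = Σ w_i β_i = 0.08×1.2078 + 0.26×0.7973 + 0.12×0.8080 + 0.27×1.1212 + 0.27×0.8955 = 0.9454
E(R_P) = R_f + β_P × MRP = 4.89% + 0.9454 × 4.89% = 9.51%

9.51%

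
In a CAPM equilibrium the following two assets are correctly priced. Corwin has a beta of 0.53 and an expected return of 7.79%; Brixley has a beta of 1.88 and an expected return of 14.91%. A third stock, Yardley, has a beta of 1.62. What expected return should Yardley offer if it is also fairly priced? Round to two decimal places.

13.54%

MRP (SML slope) = (14.91% − 7.79%) / (1.88 − 0.53) = 7.12% / 1.35 = 5.2741%
R_f (intercept) = 7.79% − 0.53 × 5.2741% = 4.9947%
E(R_Yardley) = R_f + β × MRP = 4.9947% + 1.62 × 5.2741% = 13.54%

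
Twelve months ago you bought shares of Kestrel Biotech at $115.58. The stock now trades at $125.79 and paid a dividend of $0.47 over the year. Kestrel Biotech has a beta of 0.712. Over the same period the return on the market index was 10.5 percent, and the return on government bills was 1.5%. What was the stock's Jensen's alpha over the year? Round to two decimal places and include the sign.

Realised HPR = (P1 + D1 − P0) / P0 = (125.79 + 0.47 − 115.58) / 115.58 = 10.68 / 115.58 = 9.2404%
MRP = 10.5% − 1.5% = 9.00%
CAPM required = R_f + β·MRP = 1.5% + 0.712 × 9.0% = 7.9080%
α = realised − required = 9.2404% − 7.9080% = +1.33%

+1.33%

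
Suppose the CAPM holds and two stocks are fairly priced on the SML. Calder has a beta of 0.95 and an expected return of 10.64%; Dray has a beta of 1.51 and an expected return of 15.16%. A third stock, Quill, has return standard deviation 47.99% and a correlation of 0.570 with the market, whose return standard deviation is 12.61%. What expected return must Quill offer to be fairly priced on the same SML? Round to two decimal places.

20.48%

MRP = (15.16% − 10.64%) / (1.51 − 0.95) = 8.0714%
R_f = 10.64% − 0.95 × 8.0714% = 2.9722%
β_Quill = ρ·σ_i/σ_m = 0.570 × 47.99 / 12.61 = 2.1693
E(R_Quill) = R_f + β × MRP = 2.9722% + 2.1693 × 8.0714% = 20.48%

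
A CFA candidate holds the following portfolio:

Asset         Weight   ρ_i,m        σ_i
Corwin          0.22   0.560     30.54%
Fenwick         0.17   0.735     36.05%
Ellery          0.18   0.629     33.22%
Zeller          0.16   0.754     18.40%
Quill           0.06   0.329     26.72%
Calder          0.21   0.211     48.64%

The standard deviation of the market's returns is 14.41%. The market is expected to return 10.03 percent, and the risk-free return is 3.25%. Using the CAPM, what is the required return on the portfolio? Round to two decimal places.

β_Corwin = 0.560 × 30.54% / 14.41% = 1.1868
β_Fenwick = 0.735 × 36.05% / 14.41% = 1.8388
β_Ellery = 0.629 × 33.22% / 14.41% = 1.4501
β_Zeller = 0.754 × 18.40% / 14.41% = 0.9628
β_Quill = 0.329 × 26.72% / 14.41% = 0.6101
β_Calder = 0.211 × 48.64% / 14.41% = 0.7122
β_P = Σ w_i β_i = 0.22×1.1868 + 0.17×1.8388 + 0.18×1.4501 + 0.16×0.9628 + 0.06×0.6101 + 0.21×0.7122 = 1.1749
MRP = 10.03% − 3.25% = 6.78%
E(R_P) = R_f + β_P × MRP = 3.25% + 1.1749 × 6.78% = 11.22%

11.22%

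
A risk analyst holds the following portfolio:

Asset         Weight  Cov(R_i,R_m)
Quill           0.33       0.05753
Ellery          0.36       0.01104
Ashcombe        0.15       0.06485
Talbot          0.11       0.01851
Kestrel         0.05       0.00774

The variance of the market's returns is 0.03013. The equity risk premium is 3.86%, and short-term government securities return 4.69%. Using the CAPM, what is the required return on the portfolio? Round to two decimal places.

9.19%

β_Quill = 0.05753 / 0.03013 = 1.9094
β_Ellery = 0.01104 / 0.03013 = 0.3664
β_Ashcombe = 0.06485 / 0.03013 = 2.1523
β_Talbot = 0.01851 / 0.03013 = 0.6143
β_Kestrel = 0.00774 / 0.03013 = 0.2569
β_P = Σ w_i β_i = 0.33×1.9094 + 0.36×0.3664 + 0.15×2.1523 + 0.11×0.6143 + 0.05×0.2569 = 1.1653
E(R_P) = R_f + β_P × MRP = 4.69% + 1.1653 × 3.86% = 9.19%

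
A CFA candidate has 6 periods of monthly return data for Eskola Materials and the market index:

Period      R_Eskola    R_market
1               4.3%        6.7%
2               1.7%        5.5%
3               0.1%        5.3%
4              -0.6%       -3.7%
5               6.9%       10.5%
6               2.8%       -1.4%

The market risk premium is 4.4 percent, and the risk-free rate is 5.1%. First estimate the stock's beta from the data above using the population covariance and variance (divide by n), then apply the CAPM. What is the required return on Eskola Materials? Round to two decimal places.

Mean R_i = (4.3 + 1.7 + 0.1 − 0.6 + 6.9 + 2.8) / 6 = 2.5333%
Mean R_m = (6.7 + 5.5 + 5.3 − 3.7 + 10.5 − 1.4) / 6 = 3.8167%
Σ(R_i − R̄_i)(R_m − R̄_m) = 51.4267  ⇒  Cov = 51.4267 / 6 = 8.5711
Σ(R_m − R̄_m)² = 141.7283  ⇒  Var(R_m) = 141.7283 / 6 = 23.6214
β = Cov / Var(R_m) = 8.5711 / 23.6214 = 0.3629
E(R) = R_f + β × MRP = 5.1% + 0.3629 × 4.4% = 6.70%

6.70%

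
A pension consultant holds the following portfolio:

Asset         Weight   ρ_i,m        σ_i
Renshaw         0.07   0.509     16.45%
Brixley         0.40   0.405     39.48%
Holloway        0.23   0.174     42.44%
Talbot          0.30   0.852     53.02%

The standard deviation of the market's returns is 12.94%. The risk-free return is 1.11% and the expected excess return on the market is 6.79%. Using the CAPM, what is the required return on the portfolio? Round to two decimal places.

12.78%

β_Renshaw = 0.509 × 16.45% / 12.94% = 0.6471
β_Brixley = 0.405 × 39.48% / 12.94% = 1.2357
β_Holloway = 0.174 × 42.44% / 12.94% = 0.5707
β_Talbot = 0.852 × 53.02% / 12.94% = 3.4910
β_P = Σ w_i β_i = 0.07×0.6471 + 0.40×1.2357 + 0.23×0.5707 + 0.30×3.4910 = 1.7181
E(R_P) = R_f + β_P × MRP = 1.11% + 1.7181 × 6.79% = 12.78%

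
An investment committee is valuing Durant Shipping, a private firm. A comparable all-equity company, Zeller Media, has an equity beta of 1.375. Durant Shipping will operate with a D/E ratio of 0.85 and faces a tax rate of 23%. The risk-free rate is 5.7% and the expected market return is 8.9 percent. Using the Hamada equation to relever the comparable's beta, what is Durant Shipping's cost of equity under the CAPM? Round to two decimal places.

12.98%

β_L = β_U × [1 + (1 − t)(D/E)] = 1.375 × [1 + (1 − 0.23) × 0.85]
    = 1.375 × [1 + 0.77 × 0.85] = 1.375 × 1.6545 = 2.2749
MRP = 8.9% − 5.7% = 3.20%
E(R) = R_f + β_L × MRP = 5.7% + 2.2749 × 3.2% = 12.98%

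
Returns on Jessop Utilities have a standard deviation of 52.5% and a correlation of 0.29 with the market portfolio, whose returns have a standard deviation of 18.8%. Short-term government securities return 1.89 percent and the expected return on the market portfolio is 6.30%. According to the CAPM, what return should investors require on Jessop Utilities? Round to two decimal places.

β = ρ × σ_i / σ_m = 0.29 × 52.5% / 18.8% = 0.8098
MRP = 6.30% − 1.89% = 4.41%
E(R) = 1.89% + 0.8098 × 4.41% = 5.46%

5.46%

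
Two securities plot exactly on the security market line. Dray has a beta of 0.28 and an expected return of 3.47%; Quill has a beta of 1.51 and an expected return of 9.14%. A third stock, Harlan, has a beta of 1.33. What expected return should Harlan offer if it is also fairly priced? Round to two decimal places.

MRP (SML slope) = (9.14% − 3.47%) / (1.51 − 0.28) = 5.67% / 1.23 = 4.6098%
R_f (intercept) = 3.47% − 0.28 × 4.6098% = 2.1793%
E(R_Harlan) = R_f + β × MRP = 2.1793% + 1.33 × 4.6098% = 8.31%

8.31%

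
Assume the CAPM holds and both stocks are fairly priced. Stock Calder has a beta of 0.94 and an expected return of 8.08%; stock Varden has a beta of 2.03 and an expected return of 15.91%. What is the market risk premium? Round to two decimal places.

Both satisfy E(R) = R_f + β·MRP, so the slope of the SML is
MRP = (15.91% − 8.08%) / (2.03 − 0.94) = 7.83% / 1.09 = 7.1835%

7.18%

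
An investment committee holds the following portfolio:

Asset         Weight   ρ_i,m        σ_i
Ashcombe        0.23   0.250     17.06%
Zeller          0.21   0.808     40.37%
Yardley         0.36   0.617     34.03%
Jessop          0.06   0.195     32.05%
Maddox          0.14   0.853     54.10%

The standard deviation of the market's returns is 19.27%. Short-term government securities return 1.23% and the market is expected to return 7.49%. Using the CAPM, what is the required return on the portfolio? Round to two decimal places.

β_Ashcombe = 0.250 × 17.06% / 19.27% = 0.2213
β_Zeller = 0.808 × 40.37% / 19.27% = 1.6927
β_Yardley = 0.617 × 34.03% / 19.27% = 1.0896
β_Jessop = 0.195 × 32.05% / 19.27% = 0.3243
β_Maddox = 0.853 × 54.10% / 19.27% = 2.3948
β_P = Σ w_i β_i = 0.23×0.2213 + 0.21×1.6927 + 0.36×1.0896 + 0.06×0.3243 + 0.14×2.3948 = 1.1534
MRP = 7.49% − 1.23% = 6.26%
E(R_P) = R_f + β_P × MRP = 1.23% + 1.1534 × 6.26% = 8.45%

8.45%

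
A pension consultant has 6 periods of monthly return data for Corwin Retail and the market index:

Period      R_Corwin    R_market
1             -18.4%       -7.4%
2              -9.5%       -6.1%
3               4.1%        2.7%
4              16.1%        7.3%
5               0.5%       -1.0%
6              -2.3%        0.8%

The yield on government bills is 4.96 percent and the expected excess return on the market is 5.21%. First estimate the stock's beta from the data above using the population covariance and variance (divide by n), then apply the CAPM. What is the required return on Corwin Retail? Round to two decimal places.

15.75%

Mean R_i = (-18.4 − 9.5 + 4.1 + 16.1 + 0.5 − 2.3) / 6 = -1.5833%
Mean R_m = (-7.4 − 6.1 + 2.7 + 7.3 − 1.0 + 0.8) / 6 = -0.6167%
Σ(R_i − R̄_i)(R_m − R̄_m) = 314.5117  ⇒  Cov = 314.5117 / 6 = 52.4186
Σ(R_m − R̄_m)² = 151.9083  ⇒  Var(R_m) = 151.9083 / 6 = 25.3181
β = Cov / Var(R_m) = 52.4186 / 25.3181 = 2.0704
E(R) = R_f + β × MRP = 4.96% + 2.0704 × 5.21% = 15.75%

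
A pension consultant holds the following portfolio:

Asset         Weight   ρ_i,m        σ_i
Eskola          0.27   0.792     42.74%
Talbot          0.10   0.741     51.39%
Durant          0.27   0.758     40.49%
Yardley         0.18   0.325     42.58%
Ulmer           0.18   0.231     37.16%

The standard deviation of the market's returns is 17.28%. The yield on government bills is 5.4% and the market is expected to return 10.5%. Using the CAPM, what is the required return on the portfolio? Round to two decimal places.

β_Eskola = 0.792 × 42.74% / 17.28% = 1.9589
β_Talbot = 0.741 × 51.39% / 17.28% = 2.2037
β_Durant = 0.758 × 40.49% / 17.28% = 1.7761
β_Yardley = 0.325 × 42.58% / 17.28% = 0.8008
β_Ulmer = 0.231 × 37.16% / 17.28% = 0.4968
β_P = Σ w_i β_i = 0.27×1.9589 + 0.10×2.2037 + 0.27×1.7761 + 0.18×0.8008 + 0.18×0.4968 = 1.4624
MRP = 10.5% − 5.4% = 5.10%
E(R_P) = R_f + β_P × MRP = 5.4% + 1.4624 × 5.1% = 12.86%

12.86%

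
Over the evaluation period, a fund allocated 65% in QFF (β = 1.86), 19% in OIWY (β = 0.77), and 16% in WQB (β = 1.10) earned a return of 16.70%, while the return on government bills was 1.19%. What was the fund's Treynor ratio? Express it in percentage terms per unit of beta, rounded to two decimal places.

β_P = 0.65×1.86 + 0.19×0.77 + 0.16×1.10 = 1.5313
Treynor = (R_P − R_f) / β_P = (16.70% − 1.19%) / 1.5313 = 15.51% / 1.5313 = 10.13%

10.13%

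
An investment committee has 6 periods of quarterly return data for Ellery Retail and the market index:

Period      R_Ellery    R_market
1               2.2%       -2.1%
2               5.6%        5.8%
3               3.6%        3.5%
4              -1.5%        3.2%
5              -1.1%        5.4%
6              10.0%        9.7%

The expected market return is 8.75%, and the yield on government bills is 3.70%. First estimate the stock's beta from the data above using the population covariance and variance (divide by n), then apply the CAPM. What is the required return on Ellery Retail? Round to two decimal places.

6.84%

Mean R_i = (2.2 + 5.6 + 3.6 − 1.5 − 1.1 + 10.0) / 6 = 3.1333%
Mean R_m = (-2.1 + 5.8 + 3.5 + 3.2 + 5.4 + 9.7) / 6 = 4.2500%
Σ(R_i − R̄_i)(R_m − R̄_m) = 46.8200  ⇒  Cov = 46.8200 / 6 = 7.8033
Σ(R_m − R̄_m)² = 75.4150  ⇒  Var(R_m) = 75.4150 / 6 = 12.5692
β = Cov / Var(R_m) = 7.8033 / 12.5692 = 0.6208
MRP = 8.75% − 3.70% = 5.05%
E(R) = R_f + β × MRP = 3.70% + 0.6208 × 5.05% = 6.84%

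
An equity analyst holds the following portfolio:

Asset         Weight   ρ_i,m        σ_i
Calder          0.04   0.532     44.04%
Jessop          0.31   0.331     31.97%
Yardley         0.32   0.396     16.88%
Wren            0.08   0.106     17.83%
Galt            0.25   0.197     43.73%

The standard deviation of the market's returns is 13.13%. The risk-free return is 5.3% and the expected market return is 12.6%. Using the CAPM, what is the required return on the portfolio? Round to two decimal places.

β_Calder = 0.532 × 44.04% / 13.13% = 1.7844
β_Jessop = 0.331 × 31.97% / 13.13% = 0.8059
β_Yardley = 0.396 × 16.88% / 13.13% = 0.5091
β_Wren = 0.106 × 17.83% / 13.13% = 0.1439
β_Galt = 0.197 × 43.73% / 13.13% = 0.6561
β_P = Σ w_i β_i = 0.04×1.7844 + 0.31×0.8059 + 0.32×0.5091 + 0.08×0.1439 + 0.25×0.6561 = 0.6597
MRP = 12.6% − 5.3% = 7.30%
E(R_P) = R_f + β_P × MRP = 5.3% + 0.6597 × 7.3% = 10.12%

10.12%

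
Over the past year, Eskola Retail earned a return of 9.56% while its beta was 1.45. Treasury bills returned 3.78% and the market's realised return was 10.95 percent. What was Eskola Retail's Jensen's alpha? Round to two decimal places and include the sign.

Market excess return = 10.95% − 3.78% = 7.17%
CAPM benchmark = R_f + β(R_m − R_f) = 3.78% + 1.45 × 7.17% = 14.1765%
α = actual − benchmark = 9.56% − 14.1765% = -4.62%

-4.62%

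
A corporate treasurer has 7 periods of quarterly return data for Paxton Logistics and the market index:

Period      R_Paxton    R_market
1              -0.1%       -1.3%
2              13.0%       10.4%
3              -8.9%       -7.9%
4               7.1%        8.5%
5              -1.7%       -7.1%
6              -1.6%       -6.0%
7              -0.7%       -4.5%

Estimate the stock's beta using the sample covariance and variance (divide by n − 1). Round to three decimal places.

Mean R_i = (-0.1 + 13.0 − 8.9 + 7.1 − 1.7 − 1.6 − 0.7) / 7 = 1.0143%
Mean R_m = (-1.3 + 10.4 − 7.9 + 8.5 − 7.1 − 6.0 − 4.5) / 7 = -1.1286%
Σ(R_i − R̄_i)(R_m − R̄_m) = 298.8229  ⇒  Cov = 298.8229 / 6 = 49.8038
Σ(R_m − R̄_m)² = 342.2543  ⇒  Var(R_m) = 342.2543 / 6 = 57.0424
β = Cov / Var(R_m) = 49.8038 / 57.0424 = 0.8731

0.873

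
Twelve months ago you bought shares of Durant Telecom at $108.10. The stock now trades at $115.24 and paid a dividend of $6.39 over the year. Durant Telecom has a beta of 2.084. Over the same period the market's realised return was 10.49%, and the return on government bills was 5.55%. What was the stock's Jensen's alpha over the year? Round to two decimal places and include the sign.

-3.33%

Realised HPR = (P1 + D1 − P0) / P0 = (115.24 + 6.39 − 108.10) / 108.10 = 13.53 / 108.10 = 12.5162%
MRP = 10.49% − 5.55% = 4.94%
CAPM required = R_f + β·MRP = 5.55% + 2.084 × 4.94% = 15.84496%
α = realised − required = 12.5162% − 15.84496% = -3.33%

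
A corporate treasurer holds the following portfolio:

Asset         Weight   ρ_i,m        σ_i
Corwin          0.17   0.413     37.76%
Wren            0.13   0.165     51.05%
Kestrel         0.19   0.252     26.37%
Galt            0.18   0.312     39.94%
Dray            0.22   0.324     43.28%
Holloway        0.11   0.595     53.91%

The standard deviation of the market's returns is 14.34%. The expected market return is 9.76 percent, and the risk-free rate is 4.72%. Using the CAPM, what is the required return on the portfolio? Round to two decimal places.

β_Corwin = 0.413 × 37.76% / 14.34% = 1.0875
β_Wren = 0.165 × 51.05% / 14.34% = 0.5874
β_Kestrel = 0.252 × 26.37% / 14.34% = 0.4634
β_Galt = 0.312 × 39.94% / 14.34% = 0.8690
β_Dray = 0.324 × 43.28% / 14.34% = 0.9779
β_Holloway = 0.595 × 53.91% / 14.34% = 2.2369
β_P = Σ w_i β_i = 0.17×1.0875 + 0.13×0.5874 + 0.19×0.4634 + 0.18×0.8690 + 0.22×0.9779 + 0.11×2.2369 = 0.9669
MRP = 9.76% − 4.72% = 5.04%
E(R_P) = R_f + β_P × MRP = 4.72% + 0.9669 × 5.04% = 9.59%

9.59%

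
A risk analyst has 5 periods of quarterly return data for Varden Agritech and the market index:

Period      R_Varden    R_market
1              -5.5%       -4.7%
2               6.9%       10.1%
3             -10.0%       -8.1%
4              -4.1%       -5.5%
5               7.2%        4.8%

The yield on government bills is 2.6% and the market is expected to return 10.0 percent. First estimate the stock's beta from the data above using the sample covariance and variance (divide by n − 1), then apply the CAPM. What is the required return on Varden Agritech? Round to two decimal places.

9.67%

Mean R_i = (-5.5 + 6.9 − 10.0 − 4.1 + 7.2) / 5 = -1.1000%
Mean R_m = (-4.7 + 10.1 − 8.1 − 5.5 + 4.8) / 5 = -0.6800%
Σ(R_i − R̄_i)(R_m − R̄_m) = 229.9100  ⇒  Cov = 229.9100 / 4 = 57.4775
Σ(R_m − R̄_m)² = 240.6880  ⇒  Var(R_m) = 240.6880 / 4 = 60.1720
β = Cov / Var(R_m) = 57.4775 / 60.1720 = 0.9552
MRP = 10.0% − 2.6% = 7.40%
E(R) = R_f + β × MRP = 2.6% + 0.9552 × 7.4% = 9.67%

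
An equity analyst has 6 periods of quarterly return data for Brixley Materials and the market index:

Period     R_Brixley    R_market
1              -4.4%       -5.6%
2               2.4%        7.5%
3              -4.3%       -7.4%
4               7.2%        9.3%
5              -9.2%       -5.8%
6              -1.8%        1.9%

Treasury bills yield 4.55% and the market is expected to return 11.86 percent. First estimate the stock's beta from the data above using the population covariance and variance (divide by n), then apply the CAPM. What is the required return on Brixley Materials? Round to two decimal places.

9.80%

Mean R_i = (-4.4 + 2.4 − 4.3 + 7.2 − 9.2 − 1.8) / 6 = -1.6833%
Mean R_m = (-5.6 + 7.5 − 7.4 + 9.3 − 5.8 + 1.9) / 6 = -0.0167%
Σ(R_i − R̄_i)(R_m − R̄_m) = 191.1917  ⇒  Cov = 191.1917 / 6 = 31.8653
Σ(R_m − R̄_m)² = 266.1083  ⇒  Var(R_m) = 266.1083 / 6 = 44.3514
β = Cov / Var(R_m) = 31.8653 / 44.3514 = 0.7185
MRP = 11.86% − 4.55% = 7.31%
E(R) = R_f + β × MRP = 4.55% + 0.7185 × 7.31% = 9.80%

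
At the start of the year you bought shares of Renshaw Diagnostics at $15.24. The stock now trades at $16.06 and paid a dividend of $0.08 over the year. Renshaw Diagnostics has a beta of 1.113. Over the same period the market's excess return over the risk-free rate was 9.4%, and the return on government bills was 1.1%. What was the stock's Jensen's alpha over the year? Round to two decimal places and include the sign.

-5.66%

Realised HPR = (P1 + D1 − P0) / P0 = (16.06 + 0.08 − 15.24) / 15.24 = 0.90 / 15.24 = 5.9055%
CAPM required = R_f + β·MRP = 1.1% + 1.113 × 9.4% = 11.5622%
α = realised − required = 5.9055% − 11.5622% = -5.66%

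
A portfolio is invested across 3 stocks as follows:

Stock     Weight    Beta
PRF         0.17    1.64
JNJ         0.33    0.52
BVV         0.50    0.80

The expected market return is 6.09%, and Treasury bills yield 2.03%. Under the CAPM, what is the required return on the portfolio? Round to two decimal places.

5.48%

β_P = Σ w_i β_i = 0.17×1.64 + 0.33×0.52 + 0.50×0.80 = 0.8504
MRP = 6.09% − 2.03% = 4.06%
E(R_P) = R_f + β_P × MRP = 2.03% + 0.8504 × 4.06% = 5.48%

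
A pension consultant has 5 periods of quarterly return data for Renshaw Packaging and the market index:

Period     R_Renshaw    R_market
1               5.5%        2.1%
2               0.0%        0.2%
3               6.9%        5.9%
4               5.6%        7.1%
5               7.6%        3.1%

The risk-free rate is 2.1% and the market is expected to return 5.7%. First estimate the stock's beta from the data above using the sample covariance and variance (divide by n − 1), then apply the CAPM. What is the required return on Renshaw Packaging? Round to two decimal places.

4.54%

Mean R_i = (5.5 + 0.0 + 6.9 + 5.6 + 7.6) / 5 = 5.1200%
Mean R_m = (2.1 + 0.2 + 5.9 + 7.1 + 3.1) / 5 = 3.6800%
Σ(R_i − R̄_i)(R_m − R̄_m) = 21.3720  ⇒  Cov = 21.3720 / 4 = 5.3430
Σ(R_m − R̄_m)² = 31.5680  ⇒  Var(R_m) = 31.5680 / 4 = 7.8920
β = Cov / Var(R_m) = 5.3430 / 7.8920 = 0.6770
MRP = 5.7% − 2.1% = 3.60%
E(R) = R_f + β × MRP = 2.1% + 0.6770 × 3.6% = 4.54%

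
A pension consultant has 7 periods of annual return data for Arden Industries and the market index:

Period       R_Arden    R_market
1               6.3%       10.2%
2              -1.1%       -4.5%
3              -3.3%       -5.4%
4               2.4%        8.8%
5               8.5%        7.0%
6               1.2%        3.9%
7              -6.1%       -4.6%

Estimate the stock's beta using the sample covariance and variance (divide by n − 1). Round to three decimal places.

0.648

Mean R_i = (6.3 − 1.1 − 3.3 + 2.4 + 8.5 + 1.2 − 6.1) / 7 = 1.1286%
Mean R_m = (10.2 − 4.5 − 5.4 + 8.8 + 7.0 + 3.9 − 4.6) / 7 = 2.2000%
Σ(R_i − R̄_i)(R_m − R̄_m) = 183.0100  ⇒  Cov = 183.0100 / 6 = 30.5017
Σ(R_m − R̄_m)² = 282.3800  ⇒  Var(R_m) = 282.3800 / 6 = 47.0633
β = Cov / Var(R_m) = 30.5017 / 47.0633 = 0.6481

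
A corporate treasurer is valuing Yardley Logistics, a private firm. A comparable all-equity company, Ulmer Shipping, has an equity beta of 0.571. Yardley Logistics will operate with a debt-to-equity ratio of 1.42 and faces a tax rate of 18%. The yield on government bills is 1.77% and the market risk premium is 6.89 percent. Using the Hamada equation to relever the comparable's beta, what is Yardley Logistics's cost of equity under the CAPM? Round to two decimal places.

β_L = β_U × [1 + (1 − t)(D/E)] = 0.571 × [1 + (1 − 0.18) × 1.42]
    = 0.571 × [1 + 0.82 × 1.42] = 0.571 × 2.1644 = 1.2359
E(R) = R_f + β_L × MRP = 1.77% + 1.2359 × 6.89% = 10.29%

10.29%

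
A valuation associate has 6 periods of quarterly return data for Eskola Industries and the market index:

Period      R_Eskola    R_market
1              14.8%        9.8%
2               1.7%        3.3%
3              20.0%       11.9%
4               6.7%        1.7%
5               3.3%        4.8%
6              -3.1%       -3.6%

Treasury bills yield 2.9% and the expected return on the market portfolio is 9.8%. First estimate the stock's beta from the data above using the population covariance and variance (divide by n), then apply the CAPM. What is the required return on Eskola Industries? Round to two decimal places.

12.76%

Mean R_i = (14.8 + 1.7 + 20.0 + 6.7 + 3.3 − 3.1) / 6 = 7.2333%
Mean R_m = (9.8 + 3.3 + 11.9 + 1.7 + 4.8 − 3.6) / 6 = 4.6500%
Σ(R_i − R̄_i)(R_m − R̄_m) = 225.2300  ⇒  Cov = 225.2300 / 6 = 37.5383
Σ(R_m − R̄_m)² = 157.6950  ⇒  Var(R_m) = 157.6950 / 6 = 26.2825
β = Cov / Var(R_m) = 37.5383 / 26.2825 = 1.4283
MRP = 9.8% − 2.9% = 6.90%
E(R) = R_f + β × MRP = 2.9% + 1.4283 × 6.9% = 12.76%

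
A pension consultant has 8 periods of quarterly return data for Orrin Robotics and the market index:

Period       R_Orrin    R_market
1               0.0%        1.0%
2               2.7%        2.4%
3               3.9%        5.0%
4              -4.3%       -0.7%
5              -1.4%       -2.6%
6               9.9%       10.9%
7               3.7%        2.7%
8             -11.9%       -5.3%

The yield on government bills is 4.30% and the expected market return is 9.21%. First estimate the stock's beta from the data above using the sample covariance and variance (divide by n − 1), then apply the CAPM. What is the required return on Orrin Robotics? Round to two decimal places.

Mean R_i = (0.0 + 2.7 + 3.9 − 4.3 − 1.4 + 9.9 + 3.7 − 11.9) / 8 = 0.3250%
Mean R_m = (1.0 + 2.4 + 5.0 − 0.7 − 2.6 + 10.9 + 2.7 − 5.3) / 8 = 1.6750%
Σ(R_i − R̄_i)(R_m − R̄_m) = 209.2450  ⇒  Cov = 209.2450 / 7 = 29.8921
Σ(R_m − R̄_m)² = 170.7550  ⇒  Var(R_m) = 170.7550 / 7 = 24.3936
β = Cov / Var(R_m) = 29.8921 / 24.3936 = 1.2254
MRP = 9.21% − 4.30% = 4.91%
E(R) = R_f + β × MRP = 4.30% + 1.2254 × 4.91% = 10.32%

10.32%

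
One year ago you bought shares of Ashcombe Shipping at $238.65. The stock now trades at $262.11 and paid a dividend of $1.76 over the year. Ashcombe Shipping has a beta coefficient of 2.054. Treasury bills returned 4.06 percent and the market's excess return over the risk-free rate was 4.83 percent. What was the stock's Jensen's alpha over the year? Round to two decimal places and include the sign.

Realised HPR = (P1 + D1 − P0) / P0 = (262.11 + 1.76 − 238.65) / 238.65 = 25.22 / 238.65 = 10.5678%
CAPM required = R_f + β·MRP = 4.06% + 2.054 × 4.83% = 13.98082%
α = realised − required = 10.5678% − 13.98082% = -3.41%

-3.41%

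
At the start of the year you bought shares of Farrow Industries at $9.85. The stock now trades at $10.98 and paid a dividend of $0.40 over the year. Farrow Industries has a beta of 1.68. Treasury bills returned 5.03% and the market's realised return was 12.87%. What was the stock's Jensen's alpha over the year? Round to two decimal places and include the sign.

-2.67%

Realised HPR = (P1 + D1 − P0) / P0 = (10.98 + 0.40 − 9.85) / 9.85 = 1.53 / 9.85 = 15.5330%
MRP = 12.87% − 5.03% = 7.84%
CAPM required = R_f + β·MRP = 5.03% + 1.68 × 7.84% = 18.2012%
α = realised − required = 15.5330% − 18.2012% = -2.67%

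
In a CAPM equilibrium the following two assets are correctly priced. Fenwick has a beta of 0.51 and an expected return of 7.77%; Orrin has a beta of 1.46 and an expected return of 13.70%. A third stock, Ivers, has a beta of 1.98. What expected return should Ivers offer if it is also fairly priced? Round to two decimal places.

MRP (SML slope) = (13.70% − 7.77%) / (1.46 − 0.51) = 5.93% / 0.95 = 6.2421%
R_f (intercept) = 7.77% − 0.51 × 6.2421% = 4.5865%
E(R_Ivers) = R_f + β × MRP = 4.5865% + 1.98 × 6.2421% = 16.95%

16.95%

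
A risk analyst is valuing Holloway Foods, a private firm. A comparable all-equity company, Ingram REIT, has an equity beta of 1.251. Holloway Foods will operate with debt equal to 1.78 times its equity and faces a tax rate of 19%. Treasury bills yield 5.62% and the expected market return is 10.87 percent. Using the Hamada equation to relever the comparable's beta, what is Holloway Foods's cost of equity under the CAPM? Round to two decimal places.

21.66%

β_L = β_U × [1 + (1 − t)(D/E)] = 1.251 × [1 + (1 − 0.19) × 1.78]
    = 1.251 × [1 + 0.81 × 1.78] = 1.251 × 2.4418 = 3.0547
MRP = 10.87% − 5.62% = 5.25%
E(R) = R_f + β_L × MRP = 5.62% + 3.0547 × 5.25% = 21.66%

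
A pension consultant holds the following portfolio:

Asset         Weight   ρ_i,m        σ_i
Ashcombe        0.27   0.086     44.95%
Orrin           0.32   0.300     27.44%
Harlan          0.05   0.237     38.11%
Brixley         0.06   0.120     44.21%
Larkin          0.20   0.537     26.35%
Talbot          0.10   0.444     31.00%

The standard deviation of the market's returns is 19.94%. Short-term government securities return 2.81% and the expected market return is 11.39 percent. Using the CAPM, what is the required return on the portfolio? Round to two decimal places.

6.53%

β_Ashcombe = 0.086 × 44.95% / 19.94% = 0.1939
β_Orrin = 0.300 × 27.44% / 19.94% = 0.4128
β_Harlan = 0.237 × 38.11% / 19.94% = 0.4530
β_Brixley = 0.120 × 44.21% / 19.94% = 0.2661
β_Larkin = 0.537 × 26.35% / 19.94% = 0.7096
β_Talbot = 0.444 × 31.00% / 19.94% = 0.6903
β_P = Σ w_i β_i = 0.27×0.1939 + 0.32×0.4128 + 0.05×0.4530 + 0.06×0.2661 + 0.20×0.7096 + 0.10×0.6903 = 0.4340
MRP = 11.39% − 2.81% = 8.58%
E(R_P) = R_f + β_P × MRP = 2.81% + 0.4340 × 8.58% = 6.53%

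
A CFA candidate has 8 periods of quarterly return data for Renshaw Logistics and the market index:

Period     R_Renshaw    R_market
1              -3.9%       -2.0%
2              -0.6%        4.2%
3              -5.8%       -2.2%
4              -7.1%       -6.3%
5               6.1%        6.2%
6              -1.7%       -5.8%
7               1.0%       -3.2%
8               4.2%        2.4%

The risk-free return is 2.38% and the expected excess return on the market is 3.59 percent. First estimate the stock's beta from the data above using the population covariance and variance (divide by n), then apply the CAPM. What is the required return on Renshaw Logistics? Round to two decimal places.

Mean R_i = (-3.9 − 0.6 − 5.8 − 7.1 + 6.1 − 1.7 + 1.0 + 4.2) / 8 = -0.9750%
Mean R_m = (-2.0 + 4.2 − 2.2 − 6.3 + 6.2 − 5.8 − 3.2 + 2.4) / 8 = -0.8375%
Σ(R_i − R̄_i)(R_m − R̄_m) = 110.7975  ⇒  Cov = 110.7975 / 8 = 13.8497
Σ(R_m − R̄_m)² = 148.6388  ⇒  Var(R_m) = 148.6388 / 8 = 18.5799
β = Cov / Var(R_m) = 13.8497 / 18.5799 = 0.7454
E(R) = R_f + β × MRP = 2.38% + 0.7454 × 3.59% = 5.06%

5.06%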